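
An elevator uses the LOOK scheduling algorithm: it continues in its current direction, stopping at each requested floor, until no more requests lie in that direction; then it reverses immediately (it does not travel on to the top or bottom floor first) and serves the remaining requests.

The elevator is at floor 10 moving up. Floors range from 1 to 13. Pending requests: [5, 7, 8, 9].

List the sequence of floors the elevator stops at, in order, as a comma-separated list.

Answer: 9, 8, 7, 5

Derivation:
Current: 10, moving UP
Serve above first (ascending): []
Then reverse, serve below (descending): [9, 8, 7, 5]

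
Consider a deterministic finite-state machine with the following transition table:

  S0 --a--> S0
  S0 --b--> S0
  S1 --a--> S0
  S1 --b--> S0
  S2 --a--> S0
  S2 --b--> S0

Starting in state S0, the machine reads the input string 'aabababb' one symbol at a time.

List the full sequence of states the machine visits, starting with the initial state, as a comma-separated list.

Start: S0
  read 'a': S0 --a--> S0
  read 'a': S0 --a--> S0
  read 'b': S0 --b--> S0
  read 'a': S0 --a--> S0
  read 'b': S0 --b--> S0
  read 'a': S0 --a--> S0
  read 'b': S0 --b--> S0
  read 'b': S0 --b--> S0

Answer: S0, S0, S0, S0, S0, S0, S0, S0, S0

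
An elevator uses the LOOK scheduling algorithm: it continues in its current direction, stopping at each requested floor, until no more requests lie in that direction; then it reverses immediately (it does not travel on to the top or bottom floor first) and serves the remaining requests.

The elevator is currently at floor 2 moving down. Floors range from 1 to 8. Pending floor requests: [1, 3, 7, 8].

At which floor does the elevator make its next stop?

Answer: 1

Derivation:
Current floor: 2, direction: down
Requests above: [3, 7, 8]
Requests below: [1]
Moving down and requests lie below → nearest below is max([1]) = 1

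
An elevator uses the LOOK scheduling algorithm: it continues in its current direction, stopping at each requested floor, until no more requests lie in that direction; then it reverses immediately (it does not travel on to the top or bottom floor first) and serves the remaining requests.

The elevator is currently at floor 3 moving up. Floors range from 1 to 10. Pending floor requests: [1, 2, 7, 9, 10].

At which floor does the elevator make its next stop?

Answer: 7

Derivation:
Current floor: 3, direction: up
Requests above: [7, 9, 10]
Requests below: [1, 2]
Moving up and requests lie above → nearest above is min([7, 9, 10]) = 7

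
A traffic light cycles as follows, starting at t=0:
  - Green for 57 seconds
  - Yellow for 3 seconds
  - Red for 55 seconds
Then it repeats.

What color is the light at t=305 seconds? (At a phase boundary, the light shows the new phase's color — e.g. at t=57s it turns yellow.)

Answer: red

Derivation:
Cycle length = 57 + 3 + 55 = 115s
t = 305, phase_t = 305 mod 115 = 75
75 >= 60 → RED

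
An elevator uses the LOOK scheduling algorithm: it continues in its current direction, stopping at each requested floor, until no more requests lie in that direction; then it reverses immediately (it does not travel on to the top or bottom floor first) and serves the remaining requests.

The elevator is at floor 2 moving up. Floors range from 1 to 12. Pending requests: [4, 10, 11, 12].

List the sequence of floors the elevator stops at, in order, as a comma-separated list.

Answer: 4, 10, 11, 12

Derivation:
Current: 2, moving UP
Serve above first (ascending): [4, 10, 11, 12]
Then reverse, serve below (descending): []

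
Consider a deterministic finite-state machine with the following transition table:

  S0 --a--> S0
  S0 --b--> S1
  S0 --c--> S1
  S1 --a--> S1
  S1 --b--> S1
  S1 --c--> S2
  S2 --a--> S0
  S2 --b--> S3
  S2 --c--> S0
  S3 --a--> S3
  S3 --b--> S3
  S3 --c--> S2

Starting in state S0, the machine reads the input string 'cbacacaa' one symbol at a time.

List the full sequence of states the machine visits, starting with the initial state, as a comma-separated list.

Start: S0
  read 'c': S0 --c--> S1
  read 'b': S1 --b--> S1
  read 'a': S1 --a--> S1
  read 'c': S1 --c--> S2
  read 'a': S2 --a--> S0
  read 'c': S0 --c--> S1
  read 'a': S1 --a--> S1
  read 'a': S1 --a--> S1

Answer: S0, S1, S1, S1, S2, S0, S1, S1, S1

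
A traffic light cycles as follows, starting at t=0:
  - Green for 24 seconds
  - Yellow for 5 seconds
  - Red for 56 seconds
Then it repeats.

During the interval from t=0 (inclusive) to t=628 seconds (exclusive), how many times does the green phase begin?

Cycle = 24+5+56 = 85s
green phase starts at t = k*85 + 0 for k=0,1,2,...
Need k*85+0 < 628 → k < 7.388
k ∈ {0, ..., 7} → 8 starts

Answer: 8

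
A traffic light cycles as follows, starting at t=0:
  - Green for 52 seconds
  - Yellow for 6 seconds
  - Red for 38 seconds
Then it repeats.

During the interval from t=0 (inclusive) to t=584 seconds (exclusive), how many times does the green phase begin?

Cycle = 52+6+38 = 96s
green phase starts at t = k*96 + 0 for k=0,1,2,...
Need k*96+0 < 584 → k < 6.083
k ∈ {0, ..., 6} → 7 starts

Answer: 7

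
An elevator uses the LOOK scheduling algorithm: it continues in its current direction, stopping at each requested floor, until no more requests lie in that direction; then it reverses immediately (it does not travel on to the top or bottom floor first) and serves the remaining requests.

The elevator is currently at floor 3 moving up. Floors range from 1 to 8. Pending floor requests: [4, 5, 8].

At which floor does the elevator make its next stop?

Current floor: 3, direction: up
Requests above: [4, 5, 8]
Requests below: []
Moving up and requests lie above → nearest above is min([4, 5, 8]) = 4

Answer: 4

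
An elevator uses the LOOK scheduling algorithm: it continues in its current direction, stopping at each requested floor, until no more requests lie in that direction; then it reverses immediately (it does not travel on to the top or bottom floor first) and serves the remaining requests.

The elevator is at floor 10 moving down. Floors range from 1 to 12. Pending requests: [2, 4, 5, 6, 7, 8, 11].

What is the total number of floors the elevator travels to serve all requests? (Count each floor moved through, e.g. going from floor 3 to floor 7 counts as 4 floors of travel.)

Answer: 17

Derivation:
Start at floor 10 moving down, LOOK stop order: [8, 7, 6, 5, 4, 2, 11]
  10 → 8: |8-10| = 2, total = 2
  8 → 7: |7-8| = 1, total = 3
  7 → 6: |6-7| = 1, total = 4
  6 → 5: |5-6| = 1, total = 5
  5 → 4: |4-5| = 1, total = 6
  4 → 2: |2-4| = 2, total = 8
  2 → 11: |11-2| = 9, total = 17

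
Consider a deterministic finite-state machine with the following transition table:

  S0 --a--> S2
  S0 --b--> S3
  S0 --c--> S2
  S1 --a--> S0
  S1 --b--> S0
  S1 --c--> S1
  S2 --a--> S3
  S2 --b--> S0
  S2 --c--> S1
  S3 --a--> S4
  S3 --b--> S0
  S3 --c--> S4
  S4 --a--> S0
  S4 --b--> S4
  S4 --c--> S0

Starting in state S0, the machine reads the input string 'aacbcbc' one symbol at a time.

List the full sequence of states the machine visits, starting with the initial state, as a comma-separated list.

Start: S0
  read 'a': S0 --a--> S2
  read 'a': S2 --a--> S3
  read 'c': S3 --c--> S4
  read 'b': S4 --b--> S4
  read 'c': S4 --c--> S0
  read 'b': S0 --b--> S3
  read 'c': S3 --c--> S4

Answer: S0, S2, S3, S4, S4, S0, S3, S4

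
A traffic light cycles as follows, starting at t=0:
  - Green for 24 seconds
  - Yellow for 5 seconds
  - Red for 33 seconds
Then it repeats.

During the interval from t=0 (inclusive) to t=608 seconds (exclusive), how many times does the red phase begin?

Cycle = 24+5+33 = 62s
red phase starts at t = k*62 + 29 for k=0,1,2,...
Need k*62+29 < 608 → k < 9.339
k ∈ {0, ..., 9} → 10 starts

Answer: 10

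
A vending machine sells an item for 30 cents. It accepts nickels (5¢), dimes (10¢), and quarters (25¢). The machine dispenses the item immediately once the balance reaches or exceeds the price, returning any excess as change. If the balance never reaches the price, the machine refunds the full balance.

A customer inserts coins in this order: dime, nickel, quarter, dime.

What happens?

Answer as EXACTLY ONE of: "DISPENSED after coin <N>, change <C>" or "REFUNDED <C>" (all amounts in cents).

Answer: DISPENSED after coin 3, change 10

Derivation:
Price: 30¢
Coin 1 (dime, 10¢): balance = 10¢
Coin 2 (nickel, 5¢): balance = 15¢
Coin 3 (quarter, 25¢): balance = 40¢
  → balance >= price → DISPENSE, change = 40 - 30 = 10¢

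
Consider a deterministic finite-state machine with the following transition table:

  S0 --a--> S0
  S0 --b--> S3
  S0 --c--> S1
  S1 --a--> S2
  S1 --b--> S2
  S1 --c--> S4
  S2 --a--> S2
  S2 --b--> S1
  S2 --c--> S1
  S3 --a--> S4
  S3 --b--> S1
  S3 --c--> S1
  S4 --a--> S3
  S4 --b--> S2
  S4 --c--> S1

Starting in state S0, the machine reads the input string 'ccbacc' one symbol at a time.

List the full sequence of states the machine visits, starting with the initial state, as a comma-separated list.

Answer: S0, S1, S4, S2, S2, S1, S4

Derivation:
Start: S0
  read 'c': S0 --c--> S1
  read 'c': S1 --c--> S4
  read 'b': S4 --b--> S2
  read 'a': S2 --a--> S2
  read 'c': S2 --c--> S1
  read 'c': S1 --c--> S4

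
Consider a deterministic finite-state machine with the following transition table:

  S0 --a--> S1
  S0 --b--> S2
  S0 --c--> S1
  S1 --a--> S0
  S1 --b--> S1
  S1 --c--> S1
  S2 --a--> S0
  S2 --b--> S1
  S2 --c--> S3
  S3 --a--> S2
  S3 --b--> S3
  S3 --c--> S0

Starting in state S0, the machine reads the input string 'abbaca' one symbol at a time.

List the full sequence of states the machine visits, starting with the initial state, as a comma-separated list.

Answer: S0, S1, S1, S1, S0, S1, S0

Derivation:
Start: S0
  read 'a': S0 --a--> S1
  read 'b': S1 --b--> S1
  read 'b': S1 --b--> S1
  read 'a': S1 --a--> S0
  read 'c': S0 --c--> S1
  read 'a': S1 --a--> S0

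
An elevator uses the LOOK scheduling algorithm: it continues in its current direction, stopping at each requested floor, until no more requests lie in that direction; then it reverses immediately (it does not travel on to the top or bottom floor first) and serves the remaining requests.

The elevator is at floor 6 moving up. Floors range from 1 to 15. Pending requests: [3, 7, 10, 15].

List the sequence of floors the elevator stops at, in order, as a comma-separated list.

Current: 6, moving UP
Serve above first (ascending): [7, 10, 15]
Then reverse, serve below (descending): [3]

Answer: 7, 10, 15, 3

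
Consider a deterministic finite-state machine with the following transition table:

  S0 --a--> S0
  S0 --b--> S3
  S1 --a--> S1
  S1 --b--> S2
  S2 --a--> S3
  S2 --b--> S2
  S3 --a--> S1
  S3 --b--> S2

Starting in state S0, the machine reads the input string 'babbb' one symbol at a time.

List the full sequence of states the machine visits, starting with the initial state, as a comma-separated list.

Start: S0
  read 'b': S0 --b--> S3
  read 'a': S3 --a--> S1
  read 'b': S1 --b--> S2
  read 'b': S2 --b--> S2
  read 'b': S2 --b--> S2

Answer: S0, S3, S1, S2, S2, S2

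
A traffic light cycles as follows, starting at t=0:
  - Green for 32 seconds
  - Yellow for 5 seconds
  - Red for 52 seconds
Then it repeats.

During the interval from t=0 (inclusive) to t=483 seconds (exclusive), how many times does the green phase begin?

Answer: 6

Derivation:
Cycle = 32+5+52 = 89s
green phase starts at t = k*89 + 0 for k=0,1,2,...
Need k*89+0 < 483 → k < 5.427
k ∈ {0, ..., 5} → 6 starts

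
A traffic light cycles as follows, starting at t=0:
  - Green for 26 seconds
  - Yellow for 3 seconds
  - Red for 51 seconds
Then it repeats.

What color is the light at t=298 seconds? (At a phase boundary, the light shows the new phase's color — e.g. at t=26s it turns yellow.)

Cycle length = 26 + 3 + 51 = 80s
t = 298, phase_t = 298 mod 80 = 58
58 >= 29 → RED

Answer: red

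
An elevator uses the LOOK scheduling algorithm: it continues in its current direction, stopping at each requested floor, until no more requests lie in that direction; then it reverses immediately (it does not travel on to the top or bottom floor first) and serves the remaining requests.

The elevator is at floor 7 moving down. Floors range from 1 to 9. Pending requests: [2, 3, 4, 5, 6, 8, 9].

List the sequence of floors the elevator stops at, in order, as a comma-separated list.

Current: 7, moving DOWN
Serve below first (descending): [6, 5, 4, 3, 2]
Then reverse, serve above (ascending): [8, 9]

Answer: 6, 5, 4, 3, 2, 8, 9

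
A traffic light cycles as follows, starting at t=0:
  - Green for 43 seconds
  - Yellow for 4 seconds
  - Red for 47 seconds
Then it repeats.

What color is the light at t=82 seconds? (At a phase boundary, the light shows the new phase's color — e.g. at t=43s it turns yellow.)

Answer: red

Derivation:
Cycle length = 43 + 4 + 47 = 94s
t = 82, phase_t = 82 mod 94 = 82
82 >= 47 → RED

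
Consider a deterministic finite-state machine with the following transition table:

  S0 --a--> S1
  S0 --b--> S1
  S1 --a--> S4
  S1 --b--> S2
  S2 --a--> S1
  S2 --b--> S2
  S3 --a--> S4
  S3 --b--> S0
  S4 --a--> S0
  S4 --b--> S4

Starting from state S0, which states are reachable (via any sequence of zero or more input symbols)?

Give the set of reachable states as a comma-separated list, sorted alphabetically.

Answer: S0, S1, S2, S4

Derivation:
BFS from S0:
  visit S0: S0--a-->S1 (new), S0--b-->S1 (seen)
  visit S1: S1--a-->S4 (new), S1--b-->S2 (new)
  visit S4: S4--a-->S0 (seen), S4--b-->S4 (seen)
  visit S2: S2--a-->S1 (seen), S2--b-->S2 (seen)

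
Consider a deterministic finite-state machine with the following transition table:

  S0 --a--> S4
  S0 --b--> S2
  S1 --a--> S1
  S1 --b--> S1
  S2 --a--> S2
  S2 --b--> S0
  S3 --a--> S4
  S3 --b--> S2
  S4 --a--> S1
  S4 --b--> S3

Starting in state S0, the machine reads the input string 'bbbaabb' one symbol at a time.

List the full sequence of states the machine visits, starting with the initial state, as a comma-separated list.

Answer: S0, S2, S0, S2, S2, S2, S0, S2

Derivation:
Start: S0
  read 'b': S0 --b--> S2
  read 'b': S2 --b--> S0
  read 'b': S0 --b--> S2
  read 'a': S2 --a--> S2
  read 'a': S2 --a--> S2
  read 'b': S2 --b--> S0
  read 'b': S0 --b--> S2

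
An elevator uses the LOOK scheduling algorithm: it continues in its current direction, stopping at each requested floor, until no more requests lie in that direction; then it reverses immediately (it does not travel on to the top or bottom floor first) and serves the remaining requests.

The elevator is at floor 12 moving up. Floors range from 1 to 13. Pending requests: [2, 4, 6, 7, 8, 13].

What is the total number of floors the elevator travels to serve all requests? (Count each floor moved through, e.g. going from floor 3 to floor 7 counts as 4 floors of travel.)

Answer: 12

Derivation:
Start at floor 12 moving up, LOOK stop order: [13, 8, 7, 6, 4, 2]
  12 → 13: |13-12| = 1, total = 1
  13 → 8: |8-13| = 5, total = 6
  8 → 7: |7-8| = 1, total = 7
  7 → 6: |6-7| = 1, total = 8
  6 → 4: |4-6| = 2, total = 10
  4 → 2: |2-4| = 2, total = 12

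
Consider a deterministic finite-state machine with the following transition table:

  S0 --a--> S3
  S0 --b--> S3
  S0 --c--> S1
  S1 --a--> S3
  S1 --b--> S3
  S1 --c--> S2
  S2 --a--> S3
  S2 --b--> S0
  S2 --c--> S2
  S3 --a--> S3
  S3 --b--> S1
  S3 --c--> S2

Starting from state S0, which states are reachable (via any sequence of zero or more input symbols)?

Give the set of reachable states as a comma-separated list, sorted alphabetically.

BFS from S0:
  visit S0: S0--a-->S3 (new), S0--b-->S3 (seen), S0--c-->S1 (new)
  visit S3: S3--a-->S3 (seen), S3--b-->S1 (seen), S3--c-->S2 (new)
  visit S1: S1--a-->S3 (seen), S1--b-->S3 (seen), S1--c-->S2 (seen)
  visit S2: S2--a-->S3 (seen), S2--b-->S0 (seen), S2--c-->S2 (seen)

Answer: S0, S1, S2, S3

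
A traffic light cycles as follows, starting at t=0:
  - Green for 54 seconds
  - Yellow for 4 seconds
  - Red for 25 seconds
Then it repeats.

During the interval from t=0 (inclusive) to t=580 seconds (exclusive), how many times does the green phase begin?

Cycle = 54+4+25 = 83s
green phase starts at t = k*83 + 0 for k=0,1,2,...
Need k*83+0 < 580 → k < 6.988
k ∈ {0, ..., 6} → 7 starts

Answer: 7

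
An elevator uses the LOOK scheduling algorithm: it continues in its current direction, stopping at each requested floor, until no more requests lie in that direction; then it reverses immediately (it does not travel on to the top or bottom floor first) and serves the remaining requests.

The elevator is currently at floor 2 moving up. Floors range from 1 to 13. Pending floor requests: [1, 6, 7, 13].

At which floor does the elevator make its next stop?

Current floor: 2, direction: up
Requests above: [6, 7, 13]
Requests below: [1]
Moving up and requests lie above → nearest above is min([6, 7, 13]) = 6

Answer: 6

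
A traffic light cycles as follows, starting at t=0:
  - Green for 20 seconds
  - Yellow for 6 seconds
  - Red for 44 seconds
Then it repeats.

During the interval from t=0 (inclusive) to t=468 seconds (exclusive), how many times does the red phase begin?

Cycle = 20+6+44 = 70s
red phase starts at t = k*70 + 26 for k=0,1,2,...
Need k*70+26 < 468 → k < 6.314
k ∈ {0, ..., 6} → 7 starts

Answer: 7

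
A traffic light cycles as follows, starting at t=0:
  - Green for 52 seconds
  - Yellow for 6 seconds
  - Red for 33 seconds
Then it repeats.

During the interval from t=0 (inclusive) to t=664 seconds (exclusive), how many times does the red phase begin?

Answer: 7

Derivation:
Cycle = 52+6+33 = 91s
red phase starts at t = k*91 + 58 for k=0,1,2,...
Need k*91+58 < 664 → k < 6.659
k ∈ {0, ..., 6} → 7 starts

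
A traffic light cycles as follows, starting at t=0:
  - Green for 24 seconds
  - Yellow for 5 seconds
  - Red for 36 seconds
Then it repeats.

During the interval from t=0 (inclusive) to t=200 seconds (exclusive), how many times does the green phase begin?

Cycle = 24+5+36 = 65s
green phase starts at t = k*65 + 0 for k=0,1,2,...
Need k*65+0 < 200 → k < 3.077
k ∈ {0, ..., 3} → 4 starts

Answer: 4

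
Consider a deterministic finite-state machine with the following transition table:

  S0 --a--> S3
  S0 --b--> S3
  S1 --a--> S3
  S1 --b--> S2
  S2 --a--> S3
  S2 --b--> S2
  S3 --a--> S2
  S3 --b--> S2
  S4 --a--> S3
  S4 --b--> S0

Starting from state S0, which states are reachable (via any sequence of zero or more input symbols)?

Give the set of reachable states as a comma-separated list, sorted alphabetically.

Answer: S0, S2, S3

Derivation:
BFS from S0:
  visit S0: S0--a-->S3 (new), S0--b-->S3 (seen)
  visit S3: S3--a-->S2 (new), S3--b-->S2 (seen)
  visit S2: S2--a-->S3 (seen), S2--b-->S2 (seen)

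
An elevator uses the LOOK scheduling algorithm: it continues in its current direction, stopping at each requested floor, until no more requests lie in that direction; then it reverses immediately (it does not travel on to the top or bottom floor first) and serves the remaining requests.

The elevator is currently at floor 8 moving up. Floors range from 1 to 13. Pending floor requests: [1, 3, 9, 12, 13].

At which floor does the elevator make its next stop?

Answer: 9

Derivation:
Current floor: 8, direction: up
Requests above: [9, 12, 13]
Requests below: [1, 3]
Moving up and requests lie above → nearest above is min([9, 12, 13]) = 9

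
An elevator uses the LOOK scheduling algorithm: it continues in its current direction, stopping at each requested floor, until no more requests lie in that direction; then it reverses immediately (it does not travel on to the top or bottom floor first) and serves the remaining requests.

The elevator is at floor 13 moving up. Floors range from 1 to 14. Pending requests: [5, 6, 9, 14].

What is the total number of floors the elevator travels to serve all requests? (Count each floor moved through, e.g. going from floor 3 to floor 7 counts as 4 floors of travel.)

Start at floor 13 moving up, LOOK stop order: [14, 9, 6, 5]
  13 → 14: |14-13| = 1, total = 1
  14 → 9: |9-14| = 5, total = 6
  9 → 6: |6-9| = 3, total = 9
  6 → 5: |5-6| = 1, total = 10

Answer: 10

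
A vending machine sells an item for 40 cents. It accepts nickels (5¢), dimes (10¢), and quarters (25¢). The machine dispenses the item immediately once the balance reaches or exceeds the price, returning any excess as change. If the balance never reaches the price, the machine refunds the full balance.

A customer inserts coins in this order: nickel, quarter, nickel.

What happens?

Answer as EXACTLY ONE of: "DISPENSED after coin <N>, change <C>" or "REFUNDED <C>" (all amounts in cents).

Price: 40¢
Coin 1 (nickel, 5¢): balance = 5¢
Coin 2 (quarter, 25¢): balance = 30¢
Coin 3 (nickel, 5¢): balance = 35¢
All coins inserted, balance 35¢ < price 40¢ → REFUND 35¢

Answer: REFUNDED 35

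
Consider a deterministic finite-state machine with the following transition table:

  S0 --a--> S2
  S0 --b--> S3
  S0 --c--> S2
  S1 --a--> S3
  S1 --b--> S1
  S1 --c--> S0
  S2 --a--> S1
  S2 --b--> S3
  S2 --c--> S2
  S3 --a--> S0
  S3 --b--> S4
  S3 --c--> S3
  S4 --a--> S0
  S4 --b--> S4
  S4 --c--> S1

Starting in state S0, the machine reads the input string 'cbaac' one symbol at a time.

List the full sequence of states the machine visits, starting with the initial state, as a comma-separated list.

Start: S0
  read 'c': S0 --c--> S2
  read 'b': S2 --b--> S3
  read 'a': S3 --a--> S0
  read 'a': S0 --a--> S2
  read 'c': S2 --c--> S2

Answer: S0, S2, S3, S0, S2, S2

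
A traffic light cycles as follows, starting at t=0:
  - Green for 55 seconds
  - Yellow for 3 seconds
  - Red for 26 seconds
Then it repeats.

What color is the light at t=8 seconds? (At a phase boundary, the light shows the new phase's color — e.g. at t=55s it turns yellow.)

Cycle length = 55 + 3 + 26 = 84s
t = 8, phase_t = 8 mod 84 = 8
8 < 55 (green end) → GREEN

Answer: green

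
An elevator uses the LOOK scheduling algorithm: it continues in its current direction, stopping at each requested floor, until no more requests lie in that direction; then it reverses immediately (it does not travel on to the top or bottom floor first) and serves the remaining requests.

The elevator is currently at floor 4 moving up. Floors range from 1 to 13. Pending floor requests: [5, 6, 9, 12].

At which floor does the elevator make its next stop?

Answer: 5

Derivation:
Current floor: 4, direction: up
Requests above: [5, 6, 9, 12]
Requests below: []
Moving up and requests lie above → nearest above is min([5, 6, 9, 12]) = 5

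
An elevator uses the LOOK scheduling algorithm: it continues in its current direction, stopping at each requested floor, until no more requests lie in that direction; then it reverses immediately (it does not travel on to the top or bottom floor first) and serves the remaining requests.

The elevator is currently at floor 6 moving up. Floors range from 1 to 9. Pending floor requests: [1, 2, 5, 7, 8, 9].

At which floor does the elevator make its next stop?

Answer: 7

Derivation:
Current floor: 6, direction: up
Requests above: [7, 8, 9]
Requests below: [1, 2, 5]
Moving up and requests lie above → nearest above is min([7, 8, 9]) = 7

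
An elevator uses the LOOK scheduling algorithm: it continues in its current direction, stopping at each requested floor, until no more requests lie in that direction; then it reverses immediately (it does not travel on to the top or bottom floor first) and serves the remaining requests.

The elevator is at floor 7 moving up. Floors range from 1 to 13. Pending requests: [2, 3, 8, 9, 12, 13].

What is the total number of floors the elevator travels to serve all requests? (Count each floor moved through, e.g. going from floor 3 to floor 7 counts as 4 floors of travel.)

Answer: 17

Derivation:
Start at floor 7 moving up, LOOK stop order: [8, 9, 12, 13, 3, 2]
  7 → 8: |8-7| = 1, total = 1
  8 → 9: |9-8| = 1, total = 2
  9 → 12: |12-9| = 3, total = 5
  12 → 13: |13-12| = 1, total = 6
  13 → 3: |3-13| = 10, total = 16
  3 → 2: |2-3| = 1, total = 17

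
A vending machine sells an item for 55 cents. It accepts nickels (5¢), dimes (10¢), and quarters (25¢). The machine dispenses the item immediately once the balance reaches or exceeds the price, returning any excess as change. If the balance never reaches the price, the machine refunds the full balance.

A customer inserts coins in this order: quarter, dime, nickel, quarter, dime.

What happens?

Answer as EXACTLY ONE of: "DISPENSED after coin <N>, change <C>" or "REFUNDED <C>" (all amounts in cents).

Price: 55¢
Coin 1 (quarter, 25¢): balance = 25¢
Coin 2 (dime, 10¢): balance = 35¢
Coin 3 (nickel, 5¢): balance = 40¢
Coin 4 (quarter, 25¢): balance = 65¢
  → balance >= price → DISPENSE, change = 65 - 55 = 10¢

Answer: DISPENSED after coin 4, change 10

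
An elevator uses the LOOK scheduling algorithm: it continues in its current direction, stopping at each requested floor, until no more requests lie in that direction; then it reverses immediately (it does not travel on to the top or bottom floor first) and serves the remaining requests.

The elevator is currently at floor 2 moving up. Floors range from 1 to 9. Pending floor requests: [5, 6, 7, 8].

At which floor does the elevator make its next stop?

Current floor: 2, direction: up
Requests above: [5, 6, 7, 8]
Requests below: []
Moving up and requests lie above → nearest above is min([5, 6, 7, 8]) = 5

Answer: 5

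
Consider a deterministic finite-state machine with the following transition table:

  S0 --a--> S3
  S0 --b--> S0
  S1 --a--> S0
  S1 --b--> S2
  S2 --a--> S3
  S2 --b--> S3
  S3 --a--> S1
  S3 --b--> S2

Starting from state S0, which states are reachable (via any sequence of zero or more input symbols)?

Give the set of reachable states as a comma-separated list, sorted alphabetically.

BFS from S0:
  visit S0: S0--a-->S3 (new), S0--b-->S0 (seen)
  visit S3: S3--a-->S1 (new), S3--b-->S2 (new)
  visit S1: S1--a-->S0 (seen), S1--b-->S2 (seen)
  visit S2: S2--a-->S3 (seen), S2--b-->S3 (seen)

Answer: S0, S1, S2, S3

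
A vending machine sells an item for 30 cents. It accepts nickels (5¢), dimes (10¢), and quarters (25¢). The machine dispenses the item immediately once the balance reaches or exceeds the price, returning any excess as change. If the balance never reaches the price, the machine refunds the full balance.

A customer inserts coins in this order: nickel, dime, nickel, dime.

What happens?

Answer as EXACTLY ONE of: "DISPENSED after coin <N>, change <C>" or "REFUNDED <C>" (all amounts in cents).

Answer: DISPENSED after coin 4, change 0

Derivation:
Price: 30¢
Coin 1 (nickel, 5¢): balance = 5¢
Coin 2 (dime, 10¢): balance = 15¢
Coin 3 (nickel, 5¢): balance = 20¢
Coin 4 (dime, 10¢): balance = 30¢
  → balance >= price → DISPENSE, change = 30 - 30 = 0¢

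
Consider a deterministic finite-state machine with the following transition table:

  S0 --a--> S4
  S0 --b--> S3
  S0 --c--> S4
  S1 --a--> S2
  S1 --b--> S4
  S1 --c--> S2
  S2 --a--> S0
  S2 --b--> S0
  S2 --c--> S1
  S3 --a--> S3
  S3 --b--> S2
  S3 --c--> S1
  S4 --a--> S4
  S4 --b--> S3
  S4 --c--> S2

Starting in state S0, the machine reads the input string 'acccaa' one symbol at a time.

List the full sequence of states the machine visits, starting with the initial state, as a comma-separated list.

Answer: S0, S4, S2, S1, S2, S0, S4

Derivation:
Start: S0
  read 'a': S0 --a--> S4
  read 'c': S4 --c--> S2
  read 'c': S2 --c--> S1
  read 'c': S1 --c--> S2
  read 'a': S2 --a--> S0
  read 'a': S0 --a--> S4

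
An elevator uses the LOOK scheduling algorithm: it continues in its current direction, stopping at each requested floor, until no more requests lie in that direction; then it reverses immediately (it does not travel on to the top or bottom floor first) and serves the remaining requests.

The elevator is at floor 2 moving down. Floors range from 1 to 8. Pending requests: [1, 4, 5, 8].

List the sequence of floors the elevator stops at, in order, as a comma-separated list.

Answer: 1, 4, 5, 8

Derivation:
Current: 2, moving DOWN
Serve below first (descending): [1]
Then reverse, serve above (ascending): [4, 5, 8]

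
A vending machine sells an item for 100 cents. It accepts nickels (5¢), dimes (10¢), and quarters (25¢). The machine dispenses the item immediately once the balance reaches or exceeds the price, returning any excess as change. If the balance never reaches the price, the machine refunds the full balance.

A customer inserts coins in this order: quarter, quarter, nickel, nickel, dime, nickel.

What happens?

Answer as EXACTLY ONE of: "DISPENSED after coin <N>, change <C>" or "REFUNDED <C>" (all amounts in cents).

Price: 100¢
Coin 1 (quarter, 25¢): balance = 25¢
Coin 2 (quarter, 25¢): balance = 50¢
Coin 3 (nickel, 5¢): balance = 55¢
Coin 4 (nickel, 5¢): balance = 60¢
Coin 5 (dime, 10¢): balance = 70¢
Coin 6 (nickel, 5¢): balance = 75¢
All coins inserted, balance 75¢ < price 100¢ → REFUND 75¢

Answer: REFUNDED 75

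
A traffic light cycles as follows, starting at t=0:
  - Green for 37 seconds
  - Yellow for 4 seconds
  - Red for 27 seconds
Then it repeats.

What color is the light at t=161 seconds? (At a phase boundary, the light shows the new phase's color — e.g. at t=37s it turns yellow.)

Answer: green

Derivation:
Cycle length = 37 + 4 + 27 = 68s
t = 161, phase_t = 161 mod 68 = 25
25 < 37 (green end) → GREEN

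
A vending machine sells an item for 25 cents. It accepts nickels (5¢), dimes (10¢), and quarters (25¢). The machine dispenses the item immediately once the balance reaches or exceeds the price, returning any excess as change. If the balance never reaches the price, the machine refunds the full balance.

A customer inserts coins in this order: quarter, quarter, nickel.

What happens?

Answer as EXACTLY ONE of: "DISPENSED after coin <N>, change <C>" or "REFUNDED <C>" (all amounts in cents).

Answer: DISPENSED after coin 1, change 0

Derivation:
Price: 25¢
Coin 1 (quarter, 25¢): balance = 25¢
  → balance >= price → DISPENSE, change = 25 - 25 = 0¢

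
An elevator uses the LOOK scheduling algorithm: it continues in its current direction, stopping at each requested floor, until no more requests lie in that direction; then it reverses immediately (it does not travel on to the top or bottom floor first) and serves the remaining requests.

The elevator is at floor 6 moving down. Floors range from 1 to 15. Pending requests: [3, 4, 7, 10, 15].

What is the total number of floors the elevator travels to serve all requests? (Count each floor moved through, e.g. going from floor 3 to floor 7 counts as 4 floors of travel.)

Answer: 15

Derivation:
Start at floor 6 moving down, LOOK stop order: [4, 3, 7, 10, 15]
  6 → 4: |4-6| = 2, total = 2
  4 → 3: |3-4| = 1, total = 3
  3 → 7: |7-3| = 4, total = 7
  7 → 10: |10-7| = 3, total = 10
  10 → 15: |15-10| = 5, total = 15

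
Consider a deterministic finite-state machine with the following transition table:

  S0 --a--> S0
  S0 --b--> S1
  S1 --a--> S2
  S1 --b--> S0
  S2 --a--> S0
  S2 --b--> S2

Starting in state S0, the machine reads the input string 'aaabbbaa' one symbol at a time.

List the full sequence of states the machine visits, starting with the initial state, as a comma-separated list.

Start: S0
  read 'a': S0 --a--> S0
  read 'a': S0 --a--> S0
  read 'a': S0 --a--> S0
  read 'b': S0 --b--> S1
  read 'b': S1 --b--> S0
  read 'b': S0 --b--> S1
  read 'a': S1 --a--> S2
  read 'a': S2 --a--> S0

Answer: S0, S0, S0, S0, S1, S0, S1, S2, S0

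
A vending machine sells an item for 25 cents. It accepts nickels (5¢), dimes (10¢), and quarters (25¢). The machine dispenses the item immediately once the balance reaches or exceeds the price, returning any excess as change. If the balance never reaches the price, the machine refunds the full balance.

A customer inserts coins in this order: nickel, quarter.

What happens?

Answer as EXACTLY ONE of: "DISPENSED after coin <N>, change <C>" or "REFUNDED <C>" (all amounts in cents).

Answer: DISPENSED after coin 2, change 5

Derivation:
Price: 25¢
Coin 1 (nickel, 5¢): balance = 5¢
Coin 2 (quarter, 25¢): balance = 30¢
  → balance >= price → DISPENSE, change = 30 - 25 = 5¢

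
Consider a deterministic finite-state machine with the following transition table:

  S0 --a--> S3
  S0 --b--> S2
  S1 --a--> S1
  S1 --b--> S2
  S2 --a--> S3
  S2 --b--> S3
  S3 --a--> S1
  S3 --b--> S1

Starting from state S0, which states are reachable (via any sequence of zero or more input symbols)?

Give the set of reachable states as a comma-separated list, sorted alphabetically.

BFS from S0:
  visit S0: S0--a-->S3 (new), S0--b-->S2 (new)
  visit S3: S3--a-->S1 (new), S3--b-->S1 (seen)
  visit S2: S2--a-->S3 (seen), S2--b-->S3 (seen)
  visit S1: S1--a-->S1 (seen), S1--b-->S2 (seen)

Answer: S0, S1, S2, S3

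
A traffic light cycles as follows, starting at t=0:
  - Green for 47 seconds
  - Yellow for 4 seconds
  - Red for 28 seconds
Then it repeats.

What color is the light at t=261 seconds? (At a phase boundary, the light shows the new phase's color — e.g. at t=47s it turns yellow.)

Answer: green

Derivation:
Cycle length = 47 + 4 + 28 = 79s
t = 261, phase_t = 261 mod 79 = 24
24 < 47 (green end) → GREEN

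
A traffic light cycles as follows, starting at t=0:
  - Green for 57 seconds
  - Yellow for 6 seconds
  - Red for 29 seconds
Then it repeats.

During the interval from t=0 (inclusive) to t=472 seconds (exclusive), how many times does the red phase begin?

Cycle = 57+6+29 = 92s
red phase starts at t = k*92 + 63 for k=0,1,2,...
Need k*92+63 < 472 → k < 4.446
k ∈ {0, ..., 4} → 5 starts

Answer: 5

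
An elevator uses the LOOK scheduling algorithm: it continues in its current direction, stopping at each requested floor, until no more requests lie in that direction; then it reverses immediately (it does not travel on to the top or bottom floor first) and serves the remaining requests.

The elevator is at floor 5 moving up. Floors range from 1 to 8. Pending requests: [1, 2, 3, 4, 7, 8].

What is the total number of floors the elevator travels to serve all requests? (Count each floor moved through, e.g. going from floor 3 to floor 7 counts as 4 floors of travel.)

Answer: 10

Derivation:
Start at floor 5 moving up, LOOK stop order: [7, 8, 4, 3, 2, 1]
  5 → 7: |7-5| = 2, total = 2
  7 → 8: |8-7| = 1, total = 3
  8 → 4: |4-8| = 4, total = 7
  4 → 3: |3-4| = 1, total = 8
  3 → 2: |2-3| = 1, total = 9
  2 → 1: |1-2| = 1, total = 10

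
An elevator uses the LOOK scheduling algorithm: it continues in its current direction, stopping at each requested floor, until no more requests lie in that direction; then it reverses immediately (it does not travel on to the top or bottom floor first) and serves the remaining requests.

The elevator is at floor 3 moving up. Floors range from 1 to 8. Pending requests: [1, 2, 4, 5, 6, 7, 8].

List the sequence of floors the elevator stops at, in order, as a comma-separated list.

Current: 3, moving UP
Serve above first (ascending): [4, 5, 6, 7, 8]
Then reverse, serve below (descending): [2, 1]

Answer: 4, 5, 6, 7, 8, 2, 1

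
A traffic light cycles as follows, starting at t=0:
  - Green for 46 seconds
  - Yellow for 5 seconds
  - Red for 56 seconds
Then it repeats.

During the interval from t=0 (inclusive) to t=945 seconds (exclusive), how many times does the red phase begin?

Answer: 9

Derivation:
Cycle = 46+5+56 = 107s
red phase starts at t = k*107 + 51 for k=0,1,2,...
Need k*107+51 < 945 → k < 8.355
k ∈ {0, ..., 8} → 9 starts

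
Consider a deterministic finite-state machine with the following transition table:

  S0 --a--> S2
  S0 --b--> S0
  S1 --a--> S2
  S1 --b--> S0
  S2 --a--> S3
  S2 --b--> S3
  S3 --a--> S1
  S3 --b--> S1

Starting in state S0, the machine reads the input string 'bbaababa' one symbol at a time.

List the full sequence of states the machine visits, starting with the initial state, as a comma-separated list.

Start: S0
  read 'b': S0 --b--> S0
  read 'b': S0 --b--> S0
  read 'a': S0 --a--> S2
  read 'a': S2 --a--> S3
  read 'b': S3 --b--> S1
  read 'a': S1 --a--> S2
  read 'b': S2 --b--> S3
  read 'a': S3 --a--> S1

Answer: S0, S0, S0, S2, S3, S1, S2, S3, S1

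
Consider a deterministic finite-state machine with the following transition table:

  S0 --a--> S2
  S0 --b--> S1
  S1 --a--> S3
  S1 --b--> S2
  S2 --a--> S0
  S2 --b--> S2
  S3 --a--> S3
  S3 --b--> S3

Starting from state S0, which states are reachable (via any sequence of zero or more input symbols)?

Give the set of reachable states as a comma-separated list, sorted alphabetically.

BFS from S0:
  visit S0: S0--a-->S2 (new), S0--b-->S1 (new)
  visit S2: S2--a-->S0 (seen), S2--b-->S2 (seen)
  visit S1: S1--a-->S3 (new), S1--b-->S2 (seen)
  visit S3: S3--a-->S3 (seen), S3--b-->S3 (seen)

Answer: S0, S1, S2, S3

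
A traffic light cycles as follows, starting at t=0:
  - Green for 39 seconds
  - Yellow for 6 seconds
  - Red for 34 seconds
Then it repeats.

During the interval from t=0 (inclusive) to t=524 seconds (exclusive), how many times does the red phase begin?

Answer: 7

Derivation:
Cycle = 39+6+34 = 79s
red phase starts at t = k*79 + 45 for k=0,1,2,...
Need k*79+45 < 524 → k < 6.063
k ∈ {0, ..., 6} → 7 starts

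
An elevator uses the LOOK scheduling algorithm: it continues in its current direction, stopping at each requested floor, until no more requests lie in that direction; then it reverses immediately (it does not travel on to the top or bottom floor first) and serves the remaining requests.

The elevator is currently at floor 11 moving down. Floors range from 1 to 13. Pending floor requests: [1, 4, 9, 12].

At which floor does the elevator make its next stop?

Answer: 9

Derivation:
Current floor: 11, direction: down
Requests above: [12]
Requests below: [1, 4, 9]
Moving down and requests lie below → nearest below is max([1, 4, 9]) = 9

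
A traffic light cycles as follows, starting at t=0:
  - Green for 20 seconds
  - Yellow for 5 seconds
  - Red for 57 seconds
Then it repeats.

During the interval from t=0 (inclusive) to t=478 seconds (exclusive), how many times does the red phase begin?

Cycle = 20+5+57 = 82s
red phase starts at t = k*82 + 25 for k=0,1,2,...
Need k*82+25 < 478 → k < 5.524
k ∈ {0, ..., 5} → 6 starts

Answer: 6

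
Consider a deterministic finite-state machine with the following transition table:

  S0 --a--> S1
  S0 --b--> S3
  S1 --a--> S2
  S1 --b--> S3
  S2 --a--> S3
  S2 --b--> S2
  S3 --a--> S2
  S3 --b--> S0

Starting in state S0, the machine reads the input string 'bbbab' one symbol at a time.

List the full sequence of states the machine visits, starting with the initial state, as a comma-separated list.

Answer: S0, S3, S0, S3, S2, S2

Derivation:
Start: S0
  read 'b': S0 --b--> S3
  read 'b': S3 --b--> S0
  read 'b': S0 --b--> S3
  read 'a': S3 --a--> S2
  read 'b': S2 --b--> S2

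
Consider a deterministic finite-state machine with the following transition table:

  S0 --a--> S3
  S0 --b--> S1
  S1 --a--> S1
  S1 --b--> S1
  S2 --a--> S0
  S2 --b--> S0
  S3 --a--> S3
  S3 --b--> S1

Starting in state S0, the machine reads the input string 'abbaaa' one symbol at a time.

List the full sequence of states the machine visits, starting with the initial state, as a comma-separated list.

Start: S0
  read 'a': S0 --a--> S3
  read 'b': S3 --b--> S1
  read 'b': S1 --b--> S1
  read 'a': S1 --a--> S1
  read 'a': S1 --a--> S1
  read 'a': S1 --a--> S1

Answer: S0, S3, S1, S1, S1, S1, S1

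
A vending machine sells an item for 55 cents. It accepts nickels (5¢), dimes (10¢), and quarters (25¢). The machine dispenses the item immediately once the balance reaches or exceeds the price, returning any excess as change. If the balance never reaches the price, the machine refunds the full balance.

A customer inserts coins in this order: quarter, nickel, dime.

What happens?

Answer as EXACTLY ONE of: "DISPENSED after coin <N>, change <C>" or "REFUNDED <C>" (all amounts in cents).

Price: 55¢
Coin 1 (quarter, 25¢): balance = 25¢
Coin 2 (nickel, 5¢): balance = 30¢
Coin 3 (dime, 10¢): balance = 40¢
All coins inserted, balance 40¢ < price 55¢ → REFUND 40¢

Answer: REFUNDED 40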